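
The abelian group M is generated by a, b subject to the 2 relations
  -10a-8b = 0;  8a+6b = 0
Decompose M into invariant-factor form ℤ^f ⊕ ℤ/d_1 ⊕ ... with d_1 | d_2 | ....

rank_ℚ(R)=2; free=2−2=0
SNF(R) diag = [2, 2] → torsion [2, 2]

Answer: M ≅ ℤ/2 ⊕ ℤ/2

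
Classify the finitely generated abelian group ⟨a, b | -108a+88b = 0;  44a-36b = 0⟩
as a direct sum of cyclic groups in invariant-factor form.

rank_ℚ(R)=2; free=2−2=0
SNF(R) diag = [4, 4] → torsion [4, 4]

Answer: M ≅ ℤ/4 ⊕ ℤ/4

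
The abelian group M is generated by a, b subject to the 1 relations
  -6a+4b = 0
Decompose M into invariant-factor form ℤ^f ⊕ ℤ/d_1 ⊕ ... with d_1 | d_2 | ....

Answer: M ≅ ℤ^1 ⊕ ℤ/2

Derivation:
rank_ℚ(R)=1; free=2−1=1
SNF(R) diag = [2] → torsion [2]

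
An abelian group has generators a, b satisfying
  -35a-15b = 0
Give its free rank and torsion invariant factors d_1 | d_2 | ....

rank_ℚ(R)=1; free=2−1=1
SNF(R) diag = [5] → torsion [5]

Answer: M ≅ ℤ^1 ⊕ ℤ/5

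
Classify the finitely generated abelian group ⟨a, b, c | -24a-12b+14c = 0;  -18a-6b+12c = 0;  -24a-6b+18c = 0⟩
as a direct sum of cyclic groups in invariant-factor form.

Answer: M ≅ ℤ/2 ⊕ ℤ/6 ⊕ ℤ/6

Derivation:
rank_ℚ(R)=3; free=3−3=0
SNF(R) diag = [2, 6, 6] → torsion [2, 6, 6]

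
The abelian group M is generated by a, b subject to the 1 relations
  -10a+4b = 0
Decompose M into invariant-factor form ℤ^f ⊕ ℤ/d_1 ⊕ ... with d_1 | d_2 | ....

rank_ℚ(R)=1; free=2−1=1
SNF(R) diag = [2] → torsion [2]

Answer: M ≅ ℤ^1 ⊕ ℤ/2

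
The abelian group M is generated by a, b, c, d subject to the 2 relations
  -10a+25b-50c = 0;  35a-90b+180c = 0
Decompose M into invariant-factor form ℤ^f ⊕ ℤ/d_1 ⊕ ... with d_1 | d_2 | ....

rank_ℚ(R)=2; free=4−2=2
SNF(R) diag = [5, 5] → torsion [5, 5]

Answer: M ≅ ℤ^2 ⊕ ℤ/5 ⊕ ℤ/5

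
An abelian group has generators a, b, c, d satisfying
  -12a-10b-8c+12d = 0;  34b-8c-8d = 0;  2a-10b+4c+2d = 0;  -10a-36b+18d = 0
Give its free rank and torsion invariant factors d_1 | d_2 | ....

Answer: M ≅ ℤ/2 ⊕ ℤ/2 ⊕ ℤ/4 ⊕ ℤ/8

Derivation:
rank_ℚ(R)=4; free=4−4=0
SNF(R) diag = [2, 2, 4, 8] → torsion [2, 2, 4, 8]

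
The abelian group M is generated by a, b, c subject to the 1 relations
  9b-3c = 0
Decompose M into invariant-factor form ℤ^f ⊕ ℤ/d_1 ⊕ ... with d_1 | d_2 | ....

Answer: M ≅ ℤ^2 ⊕ ℤ/3

Derivation:
rank_ℚ(R)=1; free=3−1=2
SNF(R) diag = [3] → torsion [3]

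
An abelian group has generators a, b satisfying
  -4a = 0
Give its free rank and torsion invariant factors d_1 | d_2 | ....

rank_ℚ(R)=1; free=2−1=1
SNF(R) diag = [4] → torsion [4]

Answer: M ≅ ℤ^1 ⊕ ℤ/4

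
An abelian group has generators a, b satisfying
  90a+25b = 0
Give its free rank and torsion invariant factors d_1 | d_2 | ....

rank_ℚ(R)=1; free=2−1=1
SNF(R) diag = [5] → torsion [5]

Answer: M ≅ ℤ^1 ⊕ ℤ/5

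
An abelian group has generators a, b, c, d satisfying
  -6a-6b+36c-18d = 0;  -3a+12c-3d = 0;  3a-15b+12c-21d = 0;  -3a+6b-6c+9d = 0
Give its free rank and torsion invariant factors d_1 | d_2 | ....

Answer: M ≅ ℤ/3 ⊕ ℤ/3 ⊕ ℤ/6 ⊕ ℤ/12

Derivation:
rank_ℚ(R)=4; free=4−4=0
SNF(R) diag = [3, 3, 6, 12] → torsion [3, 3, 6, 12]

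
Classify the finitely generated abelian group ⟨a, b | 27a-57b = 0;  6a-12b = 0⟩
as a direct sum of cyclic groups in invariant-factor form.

Answer: M ≅ ℤ/3 ⊕ ℤ/6

Derivation:
rank_ℚ(R)=2; free=2−2=0
SNF(R) diag = [3, 6] → torsion [3, 6]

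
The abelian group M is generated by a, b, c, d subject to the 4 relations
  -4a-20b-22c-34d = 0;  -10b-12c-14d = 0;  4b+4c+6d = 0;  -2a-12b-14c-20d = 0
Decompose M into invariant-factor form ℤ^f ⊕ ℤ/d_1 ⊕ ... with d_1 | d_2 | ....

Answer: M ≅ ℤ/2 ⊕ ℤ/2 ⊕ ℤ/2 ⊕ ℤ/2

Derivation:
rank_ℚ(R)=4; free=4−4=0
SNF(R) diag = [2, 2, 2, 2] → torsion [2, 2, 2, 2]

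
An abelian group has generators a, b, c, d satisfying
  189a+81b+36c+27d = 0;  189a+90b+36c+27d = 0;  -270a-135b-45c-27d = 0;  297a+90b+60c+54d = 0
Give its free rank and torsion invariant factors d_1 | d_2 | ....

Answer: M ≅ ℤ/3 ⊕ ℤ/9 ⊕ ℤ/27 ⊕ ℤ/81

Derivation:
rank_ℚ(R)=4; free=4−4=0
SNF(R) diag = [3, 9, 27, 81] → torsion [3, 9, 27, 81]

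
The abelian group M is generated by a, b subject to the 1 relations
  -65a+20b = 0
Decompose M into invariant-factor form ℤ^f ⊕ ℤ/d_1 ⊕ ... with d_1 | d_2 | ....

Answer: M ≅ ℤ^1 ⊕ ℤ/5

Derivation:
rank_ℚ(R)=1; free=2−1=1
SNF(R) diag = [5] → torsion [5]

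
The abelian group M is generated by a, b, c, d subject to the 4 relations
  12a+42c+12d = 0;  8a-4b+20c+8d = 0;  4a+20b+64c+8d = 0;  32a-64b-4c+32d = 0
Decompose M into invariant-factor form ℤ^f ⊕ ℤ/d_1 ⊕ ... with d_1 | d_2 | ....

Answer: M ≅ ℤ/2 ⊕ ℤ/4 ⊕ ℤ/12 ⊕ ℤ/24

Derivation:
rank_ℚ(R)=4; free=4−4=0
SNF(R) diag = [2, 4, 12, 24] → torsion [2, 4, 12, 24]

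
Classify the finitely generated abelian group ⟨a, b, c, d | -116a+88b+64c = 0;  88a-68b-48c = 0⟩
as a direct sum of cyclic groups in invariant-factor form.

Answer: M ≅ ℤ^2 ⊕ ℤ/4 ⊕ ℤ/4

Derivation:
rank_ℚ(R)=2; free=4−2=2
SNF(R) diag = [4, 4] → torsion [4, 4]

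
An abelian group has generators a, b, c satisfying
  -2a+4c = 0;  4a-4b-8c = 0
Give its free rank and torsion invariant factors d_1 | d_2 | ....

rank_ℚ(R)=2; free=3−2=1
SNF(R) diag = [2, 4] → torsion [2, 4]

Answer: M ≅ ℤ^1 ⊕ ℤ/2 ⊕ ℤ/4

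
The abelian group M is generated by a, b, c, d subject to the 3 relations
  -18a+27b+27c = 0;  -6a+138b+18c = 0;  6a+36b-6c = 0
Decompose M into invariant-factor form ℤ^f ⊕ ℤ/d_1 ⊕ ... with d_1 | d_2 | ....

Answer: M ≅ ℤ^1 ⊕ ℤ/3 ⊕ ℤ/6 ⊕ ℤ/18

Derivation:
rank_ℚ(R)=3; free=4−3=1
SNF(R) diag = [3, 6, 18] → torsion [3, 6, 18]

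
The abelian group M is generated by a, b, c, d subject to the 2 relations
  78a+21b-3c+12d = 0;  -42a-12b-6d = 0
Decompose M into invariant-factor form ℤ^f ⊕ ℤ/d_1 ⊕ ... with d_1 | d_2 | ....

Answer: M ≅ ℤ^2 ⊕ ℤ/3 ⊕ ℤ/6

Derivation:
rank_ℚ(R)=2; free=4−2=2
SNF(R) diag = [3, 6] → torsion [3, 6]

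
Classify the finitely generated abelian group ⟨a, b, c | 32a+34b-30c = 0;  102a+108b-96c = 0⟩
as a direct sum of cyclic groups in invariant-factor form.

Answer: M ≅ ℤ^1 ⊕ ℤ/2 ⊕ ℤ/6

Derivation:
rank_ℚ(R)=2; free=3−2=1
SNF(R) diag = [2, 6] → torsion [2, 6]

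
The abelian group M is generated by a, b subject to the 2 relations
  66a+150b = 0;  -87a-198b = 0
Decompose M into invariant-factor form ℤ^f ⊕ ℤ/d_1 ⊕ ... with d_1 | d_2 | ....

Answer: M ≅ ℤ/3 ⊕ ℤ/6

Derivation:
rank_ℚ(R)=2; free=2−2=0
SNF(R) diag = [3, 6] → torsion [3, 6]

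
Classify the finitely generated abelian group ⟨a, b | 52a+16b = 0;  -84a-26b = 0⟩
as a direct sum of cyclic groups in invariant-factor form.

Answer: M ≅ ℤ/2 ⊕ ℤ/4

Derivation:
rank_ℚ(R)=2; free=2−2=0
SNF(R) diag = [2, 4] → torsion [2, 4]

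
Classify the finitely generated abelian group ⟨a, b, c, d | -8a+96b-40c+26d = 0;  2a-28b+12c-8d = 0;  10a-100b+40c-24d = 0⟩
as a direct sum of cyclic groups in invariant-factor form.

Answer: M ≅ ℤ^1 ⊕ ℤ/2 ⊕ ℤ/2 ⊕ ℤ/4

Derivation:
rank_ℚ(R)=3; free=4−3=1
SNF(R) diag = [2, 2, 4] → torsion [2, 2, 4]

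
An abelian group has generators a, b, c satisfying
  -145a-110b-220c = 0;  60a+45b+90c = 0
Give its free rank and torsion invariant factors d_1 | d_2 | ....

Answer: M ≅ ℤ^1 ⊕ ℤ/5 ⊕ ℤ/15

Derivation:
rank_ℚ(R)=2; free=3−2=1
SNF(R) diag = [5, 15] → torsion [5, 15]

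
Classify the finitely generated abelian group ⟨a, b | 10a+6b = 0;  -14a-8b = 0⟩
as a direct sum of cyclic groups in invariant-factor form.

Answer: M ≅ ℤ/2 ⊕ ℤ/2

Derivation:
rank_ℚ(R)=2; free=2−2=0
SNF(R) diag = [2, 2] → torsion [2, 2]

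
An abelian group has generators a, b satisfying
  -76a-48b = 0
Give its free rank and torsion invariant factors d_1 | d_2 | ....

Answer: M ≅ ℤ^1 ⊕ ℤ/4

Derivation:
rank_ℚ(R)=1; free=2−1=1
SNF(R) diag = [4] → torsion [4]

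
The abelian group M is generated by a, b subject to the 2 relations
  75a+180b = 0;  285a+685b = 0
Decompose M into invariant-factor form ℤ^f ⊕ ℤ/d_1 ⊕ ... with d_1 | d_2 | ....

Answer: M ≅ ℤ/5 ⊕ ℤ/15

Derivation:
rank_ℚ(R)=2; free=2−2=0
SNF(R) diag = [5, 15] → torsion [5, 15]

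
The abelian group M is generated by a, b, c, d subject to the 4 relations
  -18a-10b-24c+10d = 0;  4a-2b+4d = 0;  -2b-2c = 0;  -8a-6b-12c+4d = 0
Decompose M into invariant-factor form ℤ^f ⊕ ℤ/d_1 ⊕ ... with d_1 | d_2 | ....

Answer: M ≅ ℤ/2 ⊕ ℤ/2 ⊕ ℤ/2 ⊕ ℤ/4

Derivation:
rank_ℚ(R)=4; free=4−4=0
SNF(R) diag = [2, 2, 2, 4] → torsion [2, 2, 2, 4]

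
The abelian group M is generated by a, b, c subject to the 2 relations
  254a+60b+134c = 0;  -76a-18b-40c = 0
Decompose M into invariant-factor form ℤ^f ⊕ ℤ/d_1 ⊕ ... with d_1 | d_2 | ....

rank_ℚ(R)=2; free=3−2=1
SNF(R) diag = [2, 6] → torsion [2, 6]

Answer: M ≅ ℤ^1 ⊕ ℤ/2 ⊕ ℤ/6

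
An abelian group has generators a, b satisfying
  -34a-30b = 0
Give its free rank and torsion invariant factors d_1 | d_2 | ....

Answer: M ≅ ℤ^1 ⊕ ℤ/2

Derivation:
rank_ℚ(R)=1; free=2−1=1
SNF(R) diag = [2] → torsion [2]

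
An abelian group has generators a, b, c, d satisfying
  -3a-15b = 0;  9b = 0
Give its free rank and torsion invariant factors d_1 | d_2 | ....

rank_ℚ(R)=2; free=4−2=2
SNF(R) diag = [3, 9] → torsion [3, 9]

Answer: M ≅ ℤ^2 ⊕ ℤ/3 ⊕ ℤ/9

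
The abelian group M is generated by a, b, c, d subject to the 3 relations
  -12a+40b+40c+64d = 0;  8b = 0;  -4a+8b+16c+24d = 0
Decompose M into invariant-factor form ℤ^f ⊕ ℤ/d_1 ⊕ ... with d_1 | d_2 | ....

Answer: M ≅ ℤ^1 ⊕ ℤ/4 ⊕ ℤ/8 ⊕ ℤ/8

Derivation:
rank_ℚ(R)=3; free=4−3=1
SNF(R) diag = [4, 8, 8] → torsion [4, 8, 8]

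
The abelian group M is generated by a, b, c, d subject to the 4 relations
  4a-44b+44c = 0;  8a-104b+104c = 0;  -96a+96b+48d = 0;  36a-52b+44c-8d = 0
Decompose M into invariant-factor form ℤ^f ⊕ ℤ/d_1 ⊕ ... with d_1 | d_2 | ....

Answer: M ≅ ℤ/4 ⊕ ℤ/8 ⊕ ℤ/16 ⊕ ℤ/48

Derivation:
rank_ℚ(R)=4; free=4−4=0
SNF(R) diag = [4, 8, 16, 48] → torsion [4, 8, 16, 48]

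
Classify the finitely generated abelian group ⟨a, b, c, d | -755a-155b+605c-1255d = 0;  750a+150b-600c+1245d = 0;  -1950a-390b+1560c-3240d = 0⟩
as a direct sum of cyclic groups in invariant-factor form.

rank_ℚ(R)=3; free=4−3=1
SNF(R) diag = [5, 15, 30] → torsion [5, 15, 30]

Answer: M ≅ ℤ^1 ⊕ ℤ/5 ⊕ ℤ/15 ⊕ ℤ/30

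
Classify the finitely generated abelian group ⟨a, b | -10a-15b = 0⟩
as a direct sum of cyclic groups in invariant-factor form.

Answer: M ≅ ℤ^1 ⊕ ℤ/5

Derivation:
rank_ℚ(R)=1; free=2−1=1
SNF(R) diag = [5] → torsion [5]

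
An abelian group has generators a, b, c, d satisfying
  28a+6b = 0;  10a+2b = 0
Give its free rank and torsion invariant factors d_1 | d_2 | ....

rank_ℚ(R)=2; free=4−2=2
SNF(R) diag = [2, 2] → torsion [2, 2]

Answer: M ≅ ℤ^2 ⊕ ℤ/2 ⊕ ℤ/2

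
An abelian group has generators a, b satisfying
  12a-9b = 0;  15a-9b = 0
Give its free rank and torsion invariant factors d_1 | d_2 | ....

rank_ℚ(R)=2; free=2−2=0
SNF(R) diag = [3, 9] → torsion [3, 9]

Answer: M ≅ ℤ/3 ⊕ ℤ/9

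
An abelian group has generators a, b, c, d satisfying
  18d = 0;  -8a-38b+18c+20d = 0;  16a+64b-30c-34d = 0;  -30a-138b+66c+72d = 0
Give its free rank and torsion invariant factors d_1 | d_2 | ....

rank_ℚ(R)=4; free=4−4=0
SNF(R) diag = [2, 6, 6, 18] → torsion [2, 6, 6, 18]

Answer: M ≅ ℤ/2 ⊕ ℤ/6 ⊕ ℤ/6 ⊕ ℤ/18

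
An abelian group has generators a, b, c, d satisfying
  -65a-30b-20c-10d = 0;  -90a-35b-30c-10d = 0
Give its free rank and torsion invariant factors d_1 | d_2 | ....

Answer: M ≅ ℤ^2 ⊕ ℤ/5 ⊕ ℤ/5

Derivation:
rank_ℚ(R)=2; free=4−2=2
SNF(R) diag = [5, 5] → torsion [5, 5]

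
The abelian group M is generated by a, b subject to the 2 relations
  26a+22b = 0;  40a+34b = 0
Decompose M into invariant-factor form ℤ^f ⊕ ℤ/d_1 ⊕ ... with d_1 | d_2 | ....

rank_ℚ(R)=2; free=2−2=0
SNF(R) diag = [2, 2] → torsion [2, 2]

Answer: M ≅ ℤ/2 ⊕ ℤ/2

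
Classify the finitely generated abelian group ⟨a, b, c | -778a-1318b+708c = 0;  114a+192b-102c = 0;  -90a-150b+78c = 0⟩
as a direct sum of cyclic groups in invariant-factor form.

Answer: M ≅ ℤ/2 ⊕ ℤ/6 ⊕ ℤ/6

Derivation:
rank_ℚ(R)=3; free=3−3=0
SNF(R) diag = [2, 6, 6] → torsion [2, 6, 6]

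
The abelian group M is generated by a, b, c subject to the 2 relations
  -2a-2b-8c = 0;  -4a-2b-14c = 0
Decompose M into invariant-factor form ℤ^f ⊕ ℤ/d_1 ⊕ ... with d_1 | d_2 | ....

Answer: M ≅ ℤ^1 ⊕ ℤ/2 ⊕ ℤ/2

Derivation:
rank_ℚ(R)=2; free=3−2=1
SNF(R) diag = [2, 2] → torsion [2, 2]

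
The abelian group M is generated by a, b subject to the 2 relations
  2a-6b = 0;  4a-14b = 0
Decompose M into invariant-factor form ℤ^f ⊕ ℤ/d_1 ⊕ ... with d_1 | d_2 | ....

Answer: M ≅ ℤ/2 ⊕ ℤ/2

Derivation:
rank_ℚ(R)=2; free=2−2=0
SNF(R) diag = [2, 2] → torsion [2, 2]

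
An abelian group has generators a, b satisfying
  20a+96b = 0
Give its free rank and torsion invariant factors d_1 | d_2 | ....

rank_ℚ(R)=1; free=2−1=1
SNF(R) diag = [4] → torsion [4]

Answer: M ≅ ℤ^1 ⊕ ℤ/4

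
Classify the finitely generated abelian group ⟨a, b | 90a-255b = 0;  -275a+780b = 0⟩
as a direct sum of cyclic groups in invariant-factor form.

Answer: M ≅ ℤ/5 ⊕ ℤ/15

Derivation:
rank_ℚ(R)=2; free=2−2=0
SNF(R) diag = [5, 15] → torsion [5, 15]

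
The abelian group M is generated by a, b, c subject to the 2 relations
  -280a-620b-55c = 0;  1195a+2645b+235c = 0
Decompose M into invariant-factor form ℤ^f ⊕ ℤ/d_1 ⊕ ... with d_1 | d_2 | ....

rank_ℚ(R)=2; free=3−2=1
SNF(R) diag = [5, 15] → torsion [5, 15]

Answer: M ≅ ℤ^1 ⊕ ℤ/5 ⊕ ℤ/15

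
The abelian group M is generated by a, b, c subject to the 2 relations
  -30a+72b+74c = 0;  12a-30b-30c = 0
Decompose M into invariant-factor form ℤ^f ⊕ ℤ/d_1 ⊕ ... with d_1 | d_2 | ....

rank_ℚ(R)=2; free=3−2=1
SNF(R) diag = [2, 6] → torsion [2, 6]

Answer: M ≅ ℤ^1 ⊕ ℤ/2 ⊕ ℤ/6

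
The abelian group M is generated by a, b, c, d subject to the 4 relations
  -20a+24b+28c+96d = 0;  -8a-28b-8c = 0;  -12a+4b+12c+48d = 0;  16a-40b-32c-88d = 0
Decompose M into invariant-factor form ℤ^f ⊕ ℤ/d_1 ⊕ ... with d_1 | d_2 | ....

Answer: M ≅ ℤ/4 ⊕ ℤ/4 ⊕ ℤ/8 ⊕ ℤ/24

Derivation:
rank_ℚ(R)=4; free=4−4=0
SNF(R) diag = [4, 4, 8, 24] → torsion [4, 4, 8, 24]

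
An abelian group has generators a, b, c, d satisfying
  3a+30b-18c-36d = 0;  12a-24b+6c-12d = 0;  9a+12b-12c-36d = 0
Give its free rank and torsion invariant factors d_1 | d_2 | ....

rank_ℚ(R)=3; free=4−3=1
SNF(R) diag = [3, 6, 6] → torsion [3, 6, 6]

Answer: M ≅ ℤ^1 ⊕ ℤ/3 ⊕ ℤ/6 ⊕ ℤ/6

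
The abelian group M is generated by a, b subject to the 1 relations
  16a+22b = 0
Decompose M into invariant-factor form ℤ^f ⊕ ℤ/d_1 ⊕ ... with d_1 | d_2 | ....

rank_ℚ(R)=1; free=2−1=1
SNF(R) diag = [2] → torsion [2]

Answer: M ≅ ℤ^1 ⊕ ℤ/2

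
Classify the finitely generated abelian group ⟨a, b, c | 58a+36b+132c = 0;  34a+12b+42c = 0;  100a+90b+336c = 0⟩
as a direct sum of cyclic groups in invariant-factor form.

rank_ℚ(R)=3; free=3−3=0
SNF(R) diag = [2, 6, 6] → torsion [2, 6, 6]

Answer: M ≅ ℤ/2 ⊕ ℤ/6 ⊕ ℤ/6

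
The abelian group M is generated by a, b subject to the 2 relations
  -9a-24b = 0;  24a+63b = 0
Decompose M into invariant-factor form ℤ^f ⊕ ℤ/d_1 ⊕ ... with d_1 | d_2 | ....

Answer: M ≅ ℤ/3 ⊕ ℤ/3

Derivation:
rank_ℚ(R)=2; free=2−2=0
SNF(R) diag = [3, 3] → torsion [3, 3]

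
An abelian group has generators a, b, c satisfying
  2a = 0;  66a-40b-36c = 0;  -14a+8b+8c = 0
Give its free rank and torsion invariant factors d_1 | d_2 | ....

Answer: M ≅ ℤ/2 ⊕ ℤ/4 ⊕ ℤ/8

Derivation:
rank_ℚ(R)=3; free=3−3=0
SNF(R) diag = [2, 4, 8] → torsion [2, 4, 8]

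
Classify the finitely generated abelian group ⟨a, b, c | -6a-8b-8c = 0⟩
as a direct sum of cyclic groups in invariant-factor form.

Answer: M ≅ ℤ^2 ⊕ ℤ/2

Derivation:
rank_ℚ(R)=1; free=3−1=2
SNF(R) diag = [2] → torsion [2]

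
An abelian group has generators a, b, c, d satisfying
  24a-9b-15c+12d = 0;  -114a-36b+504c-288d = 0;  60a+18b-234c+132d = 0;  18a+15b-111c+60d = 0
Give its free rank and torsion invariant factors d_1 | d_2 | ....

Answer: M ≅ ℤ/3 ⊕ ℤ/6 ⊕ ℤ/12 ⊕ ℤ/12

Derivation:
rank_ℚ(R)=4; free=4−4=0
SNF(R) diag = [3, 6, 12, 12] → torsion [3, 6, 12, 12]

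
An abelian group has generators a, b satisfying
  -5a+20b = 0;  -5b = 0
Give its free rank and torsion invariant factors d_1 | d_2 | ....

Answer: M ≅ ℤ/5 ⊕ ℤ/5

Derivation:
rank_ℚ(R)=2; free=2−2=0
SNF(R) diag = [5, 5] → torsion [5, 5]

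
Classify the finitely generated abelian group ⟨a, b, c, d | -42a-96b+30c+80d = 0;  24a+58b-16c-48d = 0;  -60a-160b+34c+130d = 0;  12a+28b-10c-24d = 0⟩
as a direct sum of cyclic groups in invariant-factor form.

rank_ℚ(R)=4; free=4−4=0
SNF(R) diag = [2, 2, 6, 6] → torsion [2, 2, 6, 6]

Answer: M ≅ ℤ/2 ⊕ ℤ/2 ⊕ ℤ/6 ⊕ ℤ/6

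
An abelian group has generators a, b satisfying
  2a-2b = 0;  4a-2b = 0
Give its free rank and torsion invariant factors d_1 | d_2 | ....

Answer: M ≅ ℤ/2 ⊕ ℤ/2

Derivation:
rank_ℚ(R)=2; free=2−2=0
SNF(R) diag = [2, 2] → torsion [2, 2]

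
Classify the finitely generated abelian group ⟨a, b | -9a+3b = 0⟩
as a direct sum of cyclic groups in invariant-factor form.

Answer: M ≅ ℤ^1 ⊕ ℤ/3

Derivation:
rank_ℚ(R)=1; free=2−1=1
SNF(R) diag = [3] → torsion [3]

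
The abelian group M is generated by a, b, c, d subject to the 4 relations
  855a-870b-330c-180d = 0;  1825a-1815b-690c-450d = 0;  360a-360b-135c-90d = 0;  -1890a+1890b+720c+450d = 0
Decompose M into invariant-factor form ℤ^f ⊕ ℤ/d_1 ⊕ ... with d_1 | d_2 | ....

rank_ℚ(R)=4; free=4−4=0
SNF(R) diag = [5, 15, 45, 90] → torsion [5, 15, 45, 90]

Answer: M ≅ ℤ/5 ⊕ ℤ/15 ⊕ ℤ/45 ⊕ ℤ/90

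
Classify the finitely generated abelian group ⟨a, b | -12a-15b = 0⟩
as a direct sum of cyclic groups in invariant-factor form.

Answer: M ≅ ℤ^1 ⊕ ℤ/3

Derivation:
rank_ℚ(R)=1; free=2−1=1
SNF(R) diag = [3] → torsion [3]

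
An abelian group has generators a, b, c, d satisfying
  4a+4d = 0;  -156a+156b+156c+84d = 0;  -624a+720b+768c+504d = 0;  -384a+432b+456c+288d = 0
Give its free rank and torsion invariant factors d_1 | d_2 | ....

Answer: M ≅ ℤ/4 ⊕ ℤ/12 ⊕ ℤ/24 ⊕ ℤ/72

Derivation:
rank_ℚ(R)=4; free=4−4=0
SNF(R) diag = [4, 12, 24, 72] → torsion [4, 12, 24, 72]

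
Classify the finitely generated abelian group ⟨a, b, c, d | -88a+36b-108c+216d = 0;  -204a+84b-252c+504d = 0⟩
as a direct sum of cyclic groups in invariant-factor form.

rank_ℚ(R)=2; free=4−2=2
SNF(R) diag = [4, 12] → torsion [4, 12]

Answer: M ≅ ℤ^2 ⊕ ℤ/4 ⊕ ℤ/12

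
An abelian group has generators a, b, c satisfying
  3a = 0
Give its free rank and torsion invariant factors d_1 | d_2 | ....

Answer: M ≅ ℤ^2 ⊕ ℤ/3

Derivation:
rank_ℚ(R)=1; free=3−1=2
SNF(R) diag = [3] → torsion [3]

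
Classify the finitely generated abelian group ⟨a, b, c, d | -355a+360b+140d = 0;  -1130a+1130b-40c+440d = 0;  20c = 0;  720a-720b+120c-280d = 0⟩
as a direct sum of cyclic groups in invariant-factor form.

rank_ℚ(R)=4; free=4−4=0
SNF(R) diag = [5, 10, 20, 40] → torsion [5, 10, 20, 40]

Answer: M ≅ ℤ/5 ⊕ ℤ/10 ⊕ ℤ/20 ⊕ ℤ/40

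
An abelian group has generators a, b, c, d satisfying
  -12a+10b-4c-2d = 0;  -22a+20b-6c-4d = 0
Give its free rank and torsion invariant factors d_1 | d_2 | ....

Answer: M ≅ ℤ^2 ⊕ ℤ/2 ⊕ ℤ/2

Derivation:
rank_ℚ(R)=2; free=4−2=2
SNF(R) diag = [2, 2] → torsion [2, 2]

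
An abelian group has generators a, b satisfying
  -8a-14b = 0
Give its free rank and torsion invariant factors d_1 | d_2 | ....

Answer: M ≅ ℤ^1 ⊕ ℤ/2

Derivation:
rank_ℚ(R)=1; free=2−1=1
SNF(R) diag = [2] → torsion [2]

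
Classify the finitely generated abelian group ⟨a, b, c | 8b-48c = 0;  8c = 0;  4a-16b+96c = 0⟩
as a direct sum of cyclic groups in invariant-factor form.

Answer: M ≅ ℤ/4 ⊕ ℤ/8 ⊕ ℤ/8

Derivation:
rank_ℚ(R)=3; free=3−3=0
SNF(R) diag = [4, 8, 8] → torsion [4, 8, 8]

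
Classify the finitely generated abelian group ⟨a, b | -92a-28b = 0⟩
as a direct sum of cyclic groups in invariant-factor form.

rank_ℚ(R)=1; free=2−1=1
SNF(R) diag = [4] → torsion [4]

Answer: M ≅ ℤ^1 ⊕ ℤ/4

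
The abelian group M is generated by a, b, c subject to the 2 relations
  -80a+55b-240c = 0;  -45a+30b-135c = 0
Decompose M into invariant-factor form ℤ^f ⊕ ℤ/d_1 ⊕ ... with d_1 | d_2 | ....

Answer: M ≅ ℤ^1 ⊕ ℤ/5 ⊕ ℤ/15

Derivation:
rank_ℚ(R)=2; free=3−2=1
SNF(R) diag = [5, 15] → torsion [5, 15]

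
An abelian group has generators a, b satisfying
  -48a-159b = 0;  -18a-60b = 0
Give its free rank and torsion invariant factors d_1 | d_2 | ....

Answer: M ≅ ℤ/3 ⊕ ℤ/6

Derivation:
rank_ℚ(R)=2; free=2−2=0
SNF(R) diag = [3, 6] → torsion [3, 6]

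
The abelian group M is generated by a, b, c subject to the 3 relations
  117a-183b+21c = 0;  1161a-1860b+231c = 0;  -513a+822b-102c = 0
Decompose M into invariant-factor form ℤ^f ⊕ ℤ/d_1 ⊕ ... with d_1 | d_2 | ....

Answer: M ≅ ℤ/3 ⊕ ℤ/9 ⊕ ℤ/27

Derivation:
rank_ℚ(R)=3; free=3−3=0
SNF(R) diag = [3, 9, 27] → torsion [3, 9, 27]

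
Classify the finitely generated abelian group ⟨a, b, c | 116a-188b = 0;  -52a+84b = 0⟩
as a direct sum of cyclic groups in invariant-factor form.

rank_ℚ(R)=2; free=3−2=1
SNF(R) diag = [4, 8] → torsion [4, 8]

Answer: M ≅ ℤ^1 ⊕ ℤ/4 ⊕ ℤ/8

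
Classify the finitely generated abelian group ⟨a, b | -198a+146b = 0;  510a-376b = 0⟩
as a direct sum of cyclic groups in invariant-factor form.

Answer: M ≅ ℤ/2 ⊕ ℤ/6

Derivation:
rank_ℚ(R)=2; free=2−2=0
SNF(R) diag = [2, 6] → torsion [2, 6]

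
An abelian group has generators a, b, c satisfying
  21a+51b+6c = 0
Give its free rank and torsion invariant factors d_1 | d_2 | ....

Answer: M ≅ ℤ^2 ⊕ ℤ/3

Derivation:
rank_ℚ(R)=1; free=3−1=2
SNF(R) diag = [3] → torsion [3]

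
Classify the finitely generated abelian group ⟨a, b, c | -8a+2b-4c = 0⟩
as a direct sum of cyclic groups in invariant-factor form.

rank_ℚ(R)=1; free=3−1=2
SNF(R) diag = [2] → torsion [2]

Answer: M ≅ ℤ^2 ⊕ ℤ/2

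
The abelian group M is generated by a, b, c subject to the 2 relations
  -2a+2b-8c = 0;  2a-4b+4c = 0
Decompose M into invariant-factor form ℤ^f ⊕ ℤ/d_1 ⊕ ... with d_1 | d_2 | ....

rank_ℚ(R)=2; free=3−2=1
SNF(R) diag = [2, 2] → torsion [2, 2]

Answer: M ≅ ℤ^1 ⊕ ℤ/2 ⊕ ℤ/2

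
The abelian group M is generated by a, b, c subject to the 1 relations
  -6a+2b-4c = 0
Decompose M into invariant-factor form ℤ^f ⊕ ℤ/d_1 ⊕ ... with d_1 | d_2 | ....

Answer: M ≅ ℤ^2 ⊕ ℤ/2

Derivation:
rank_ℚ(R)=1; free=3−1=2
SNF(R) diag = [2] → torsion [2]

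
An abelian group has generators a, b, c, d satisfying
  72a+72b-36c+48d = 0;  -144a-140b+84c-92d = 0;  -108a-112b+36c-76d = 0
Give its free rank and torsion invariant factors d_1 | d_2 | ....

Answer: M ≅ ℤ^1 ⊕ ℤ/4 ⊕ ℤ/12 ⊕ ℤ/12

Derivation:
rank_ℚ(R)=3; free=4−3=1
SNF(R) diag = [4, 12, 12] → torsion [4, 12, 12]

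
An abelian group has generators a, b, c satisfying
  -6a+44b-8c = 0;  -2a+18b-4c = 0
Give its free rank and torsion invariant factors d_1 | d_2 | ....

rank_ℚ(R)=2; free=3−2=1
SNF(R) diag = [2, 2] → torsion [2, 2]

Answer: M ≅ ℤ^1 ⊕ ℤ/2 ⊕ ℤ/2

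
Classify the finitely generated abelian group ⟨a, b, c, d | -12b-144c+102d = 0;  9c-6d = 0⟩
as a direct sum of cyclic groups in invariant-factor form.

rank_ℚ(R)=2; free=4−2=2
SNF(R) diag = [3, 6] → torsion [3, 6]

Answer: M ≅ ℤ^2 ⊕ ℤ/3 ⊕ ℤ/6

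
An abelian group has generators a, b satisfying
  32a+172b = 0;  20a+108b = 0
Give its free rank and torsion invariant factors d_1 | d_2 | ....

rank_ℚ(R)=2; free=2−2=0
SNF(R) diag = [4, 4] → torsion [4, 4]

Answer: M ≅ ℤ/4 ⊕ ℤ/4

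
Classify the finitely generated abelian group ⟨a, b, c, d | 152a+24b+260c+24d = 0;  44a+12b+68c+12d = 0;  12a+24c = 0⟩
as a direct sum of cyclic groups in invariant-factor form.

rank_ℚ(R)=3; free=4−3=1
SNF(R) diag = [4, 12, 12] → torsion [4, 12, 12]

Answer: M ≅ ℤ^1 ⊕ ℤ/4 ⊕ ℤ/12 ⊕ ℤ/12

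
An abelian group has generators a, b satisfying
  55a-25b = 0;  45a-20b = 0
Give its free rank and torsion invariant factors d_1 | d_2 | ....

rank_ℚ(R)=2; free=2−2=0
SNF(R) diag = [5, 5] → torsion [5, 5]

Answer: M ≅ ℤ/5 ⊕ ℤ/5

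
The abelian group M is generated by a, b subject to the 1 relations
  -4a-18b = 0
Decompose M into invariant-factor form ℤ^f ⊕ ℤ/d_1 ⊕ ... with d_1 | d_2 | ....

Answer: M ≅ ℤ^1 ⊕ ℤ/2

Derivation:
rank_ℚ(R)=1; free=2−1=1
SNF(R) diag = [2] → torsion [2]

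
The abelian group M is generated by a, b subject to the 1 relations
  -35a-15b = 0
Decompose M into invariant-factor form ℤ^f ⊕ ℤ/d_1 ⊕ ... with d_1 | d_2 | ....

Answer: M ≅ ℤ^1 ⊕ ℤ/5

Derivation:
rank_ℚ(R)=1; free=2−1=1
SNF(R) diag = [5] → torsion [5]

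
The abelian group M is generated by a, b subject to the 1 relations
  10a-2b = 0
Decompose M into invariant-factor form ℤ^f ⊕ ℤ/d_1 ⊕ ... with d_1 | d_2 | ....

rank_ℚ(R)=1; free=2−1=1
SNF(R) diag = [2] → torsion [2]

Answer: M ≅ ℤ^1 ⊕ ℤ/2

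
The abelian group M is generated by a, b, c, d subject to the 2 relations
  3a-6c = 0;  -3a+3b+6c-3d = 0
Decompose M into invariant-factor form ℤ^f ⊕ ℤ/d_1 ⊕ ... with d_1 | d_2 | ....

Answer: M ≅ ℤ^2 ⊕ ℤ/3 ⊕ ℤ/3

Derivation:
rank_ℚ(R)=2; free=4−2=2
SNF(R) diag = [3, 3] → torsion [3, 3]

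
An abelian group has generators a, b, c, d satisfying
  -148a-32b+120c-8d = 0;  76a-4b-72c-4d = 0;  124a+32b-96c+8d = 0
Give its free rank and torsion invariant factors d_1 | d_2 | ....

rank_ℚ(R)=3; free=4−3=1
SNF(R) diag = [4, 12, 24] → torsion [4, 12, 24]

Answer: M ≅ ℤ^1 ⊕ ℤ/4 ⊕ ℤ/12 ⊕ ℤ/24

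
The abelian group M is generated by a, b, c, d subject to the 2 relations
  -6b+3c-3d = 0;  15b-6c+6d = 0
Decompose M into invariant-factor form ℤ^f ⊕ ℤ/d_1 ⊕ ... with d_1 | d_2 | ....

Answer: M ≅ ℤ^2 ⊕ ℤ/3 ⊕ ℤ/3

Derivation:
rank_ℚ(R)=2; free=4−2=2
SNF(R) diag = [3, 3] → torsion [3, 3]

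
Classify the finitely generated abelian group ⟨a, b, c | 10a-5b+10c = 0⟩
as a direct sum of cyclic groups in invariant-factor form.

Answer: M ≅ ℤ^2 ⊕ ℤ/5

Derivation:
rank_ℚ(R)=1; free=3−1=2
SNF(R) diag = [5] → torsion [5]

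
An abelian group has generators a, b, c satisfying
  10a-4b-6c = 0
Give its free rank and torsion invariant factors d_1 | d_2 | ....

Answer: M ≅ ℤ^2 ⊕ ℤ/2

Derivation:
rank_ℚ(R)=1; free=3−1=2
SNF(R) diag = [2] → torsion [2]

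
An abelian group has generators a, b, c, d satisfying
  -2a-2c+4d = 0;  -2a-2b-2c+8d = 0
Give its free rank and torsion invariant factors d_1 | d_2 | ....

Answer: M ≅ ℤ^2 ⊕ ℤ/2 ⊕ ℤ/2

Derivation:
rank_ℚ(R)=2; free=4−2=2
SNF(R) diag = [2, 2] → torsion [2, 2]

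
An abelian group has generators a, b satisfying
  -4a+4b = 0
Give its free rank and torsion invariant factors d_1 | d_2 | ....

Answer: M ≅ ℤ^1 ⊕ ℤ/4

Derivation:
rank_ℚ(R)=1; free=2−1=1
SNF(R) diag = [4] → torsion [4]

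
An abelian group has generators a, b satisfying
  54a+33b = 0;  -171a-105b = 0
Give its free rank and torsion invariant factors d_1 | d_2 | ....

rank_ℚ(R)=2; free=2−2=0
SNF(R) diag = [3, 9] → torsion [3, 9]

Answer: M ≅ ℤ/3 ⊕ ℤ/9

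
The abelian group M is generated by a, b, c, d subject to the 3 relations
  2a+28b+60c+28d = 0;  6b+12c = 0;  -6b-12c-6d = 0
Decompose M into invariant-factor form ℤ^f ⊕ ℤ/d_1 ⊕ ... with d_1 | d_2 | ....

rank_ℚ(R)=3; free=4−3=1
SNF(R) diag = [2, 6, 6] → torsion [2, 6, 6]

Answer: M ≅ ℤ^1 ⊕ ℤ/2 ⊕ ℤ/6 ⊕ ℤ/6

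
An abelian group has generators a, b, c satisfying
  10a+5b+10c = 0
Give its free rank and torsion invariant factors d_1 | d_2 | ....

Answer: M ≅ ℤ^2 ⊕ ℤ/5

Derivation:
rank_ℚ(R)=1; free=3−1=2
SNF(R) diag = [5] → torsion [5]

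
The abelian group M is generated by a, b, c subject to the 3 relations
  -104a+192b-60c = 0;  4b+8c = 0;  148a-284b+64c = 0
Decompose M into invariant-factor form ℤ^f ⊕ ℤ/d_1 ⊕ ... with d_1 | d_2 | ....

Answer: M ≅ ℤ/4 ⊕ ℤ/4 ⊕ ℤ/4

Derivation:
rank_ℚ(R)=3; free=3−3=0
SNF(R) diag = [4, 4, 4] → torsion [4, 4, 4]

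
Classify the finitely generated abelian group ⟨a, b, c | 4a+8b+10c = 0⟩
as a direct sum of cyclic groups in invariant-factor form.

rank_ℚ(R)=1; free=3−1=2
SNF(R) diag = [2] → torsion [2]

Answer: M ≅ ℤ^2 ⊕ ℤ/2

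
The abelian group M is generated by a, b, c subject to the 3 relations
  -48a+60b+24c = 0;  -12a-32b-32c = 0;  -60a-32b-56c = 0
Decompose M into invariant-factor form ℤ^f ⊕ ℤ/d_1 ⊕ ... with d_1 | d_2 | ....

Answer: M ≅ ℤ/4 ⊕ ℤ/12 ⊕ ℤ/24

Derivation:
rank_ℚ(R)=3; free=3−3=0
SNF(R) diag = [4, 12, 24] → torsion [4, 12, 24]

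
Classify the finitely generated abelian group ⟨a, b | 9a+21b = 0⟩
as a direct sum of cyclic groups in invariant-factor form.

Answer: M ≅ ℤ^1 ⊕ ℤ/3

Derivation:
rank_ℚ(R)=1; free=2−1=1
SNF(R) diag = [3] → torsion [3]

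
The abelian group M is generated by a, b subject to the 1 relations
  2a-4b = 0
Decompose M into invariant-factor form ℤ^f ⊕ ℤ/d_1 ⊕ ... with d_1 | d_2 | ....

rank_ℚ(R)=1; free=2−1=1
SNF(R) diag = [2] → torsion [2]

Answer: M ≅ ℤ^1 ⊕ ℤ/2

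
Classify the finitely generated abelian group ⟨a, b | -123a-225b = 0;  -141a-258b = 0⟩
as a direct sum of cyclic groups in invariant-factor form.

rank_ℚ(R)=2; free=2−2=0
SNF(R) diag = [3, 3] → torsion [3, 3]

Answer: M ≅ ℤ/3 ⊕ ℤ/3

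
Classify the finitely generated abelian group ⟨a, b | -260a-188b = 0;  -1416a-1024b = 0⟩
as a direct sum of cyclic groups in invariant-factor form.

Answer: M ≅ ℤ/4 ⊕ ℤ/8

Derivation:
rank_ℚ(R)=2; free=2−2=0
SNF(R) diag = [4, 8] → torsion [4, 8]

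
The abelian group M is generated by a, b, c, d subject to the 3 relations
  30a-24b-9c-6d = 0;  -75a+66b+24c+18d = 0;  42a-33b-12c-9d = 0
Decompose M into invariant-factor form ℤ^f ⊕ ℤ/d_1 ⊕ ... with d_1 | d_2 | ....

Answer: M ≅ ℤ^1 ⊕ ℤ/3 ⊕ ℤ/3 ⊕ ℤ/9

Derivation:
rank_ℚ(R)=3; free=4−3=1
SNF(R) diag = [3, 3, 9] → torsion [3, 3, 9]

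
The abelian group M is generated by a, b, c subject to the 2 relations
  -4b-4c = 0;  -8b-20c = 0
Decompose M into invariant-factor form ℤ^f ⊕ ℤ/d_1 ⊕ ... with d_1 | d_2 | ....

rank_ℚ(R)=2; free=3−2=1
SNF(R) diag = [4, 12] → torsion [4, 12]

Answer: M ≅ ℤ^1 ⊕ ℤ/4 ⊕ ℤ/12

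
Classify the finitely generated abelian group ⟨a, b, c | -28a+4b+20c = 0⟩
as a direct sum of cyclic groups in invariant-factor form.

rank_ℚ(R)=1; free=3−1=2
SNF(R) diag = [4] → torsion [4]

Answer: M ≅ ℤ^2 ⊕ ℤ/4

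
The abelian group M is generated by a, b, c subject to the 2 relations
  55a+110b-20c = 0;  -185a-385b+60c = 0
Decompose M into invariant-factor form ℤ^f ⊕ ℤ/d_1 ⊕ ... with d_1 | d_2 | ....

Answer: M ≅ ℤ^1 ⊕ ℤ/5 ⊕ ℤ/5

Derivation:
rank_ℚ(R)=2; free=3−2=1
SNF(R) diag = [5, 5] → torsion [5, 5]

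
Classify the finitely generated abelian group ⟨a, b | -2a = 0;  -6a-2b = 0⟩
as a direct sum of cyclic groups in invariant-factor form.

Answer: M ≅ ℤ/2 ⊕ ℤ/2

Derivation:
rank_ℚ(R)=2; free=2−2=0
SNF(R) diag = [2, 2] → torsion [2, 2]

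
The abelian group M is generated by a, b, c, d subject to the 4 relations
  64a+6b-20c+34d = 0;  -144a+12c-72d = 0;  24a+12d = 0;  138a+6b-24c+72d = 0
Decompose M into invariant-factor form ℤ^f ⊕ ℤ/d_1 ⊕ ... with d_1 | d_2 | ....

Answer: M ≅ ℤ/2 ⊕ ℤ/6 ⊕ ℤ/12 ⊕ ℤ/12

Derivation:
rank_ℚ(R)=4; free=4−4=0
SNF(R) diag = [2, 6, 12, 12] → torsion [2, 6, 12, 12]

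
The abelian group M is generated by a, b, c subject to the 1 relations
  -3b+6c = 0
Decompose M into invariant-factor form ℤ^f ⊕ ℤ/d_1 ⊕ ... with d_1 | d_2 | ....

rank_ℚ(R)=1; free=3−1=2
SNF(R) diag = [3] → torsion [3]

Answer: M ≅ ℤ^2 ⊕ ℤ/3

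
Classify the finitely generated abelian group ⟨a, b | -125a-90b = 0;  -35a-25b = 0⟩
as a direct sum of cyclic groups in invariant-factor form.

rank_ℚ(R)=2; free=2−2=0
SNF(R) diag = [5, 5] → torsion [5, 5]

Answer: M ≅ ℤ/5 ⊕ ℤ/5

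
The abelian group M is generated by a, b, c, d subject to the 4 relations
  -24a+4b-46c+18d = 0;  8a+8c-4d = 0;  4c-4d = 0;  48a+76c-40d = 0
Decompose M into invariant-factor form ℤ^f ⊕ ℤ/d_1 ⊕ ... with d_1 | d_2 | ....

rank_ℚ(R)=4; free=4−4=0
SNF(R) diag = [2, 4, 8, 24] → torsion [2, 4, 8, 24]

Answer: M ≅ ℤ/2 ⊕ ℤ/4 ⊕ ℤ/8 ⊕ ℤ/24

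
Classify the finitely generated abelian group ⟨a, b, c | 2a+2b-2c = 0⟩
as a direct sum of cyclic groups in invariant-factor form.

rank_ℚ(R)=1; free=3−1=2
SNF(R) diag = [2] → torsion [2]

Answer: M ≅ ℤ^2 ⊕ ℤ/2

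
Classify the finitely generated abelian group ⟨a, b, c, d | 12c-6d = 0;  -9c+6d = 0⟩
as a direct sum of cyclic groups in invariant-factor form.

rank_ℚ(R)=2; free=4−2=2
SNF(R) diag = [3, 6] → torsion [3, 6]

Answer: M ≅ ℤ^2 ⊕ ℤ/3 ⊕ ℤ/6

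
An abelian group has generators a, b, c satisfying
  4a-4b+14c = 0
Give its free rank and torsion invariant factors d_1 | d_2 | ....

Answer: M ≅ ℤ^2 ⊕ ℤ/2

Derivation:
rank_ℚ(R)=1; free=3−1=2
SNF(R) diag = [2] → torsion [2]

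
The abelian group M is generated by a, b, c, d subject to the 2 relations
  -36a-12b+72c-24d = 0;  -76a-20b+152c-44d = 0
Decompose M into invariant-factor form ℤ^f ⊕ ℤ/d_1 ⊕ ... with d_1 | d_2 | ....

Answer: M ≅ ℤ^2 ⊕ ℤ/4 ⊕ ℤ/12

Derivation:
rank_ℚ(R)=2; free=4−2=2
SNF(R) diag = [4, 12] → torsion [4, 12]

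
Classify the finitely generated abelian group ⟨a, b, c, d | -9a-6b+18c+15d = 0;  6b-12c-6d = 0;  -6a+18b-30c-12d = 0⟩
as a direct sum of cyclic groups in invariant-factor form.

Answer: M ≅ ℤ^1 ⊕ ℤ/3 ⊕ ℤ/6 ⊕ ℤ/6

Derivation:
rank_ℚ(R)=3; free=4−3=1
SNF(R) diag = [3, 6, 6] → torsion [3, 6, 6]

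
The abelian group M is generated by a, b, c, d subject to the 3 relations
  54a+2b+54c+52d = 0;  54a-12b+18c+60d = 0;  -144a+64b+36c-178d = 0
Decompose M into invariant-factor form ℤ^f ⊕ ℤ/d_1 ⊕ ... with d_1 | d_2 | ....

Answer: M ≅ ℤ^1 ⊕ ℤ/2 ⊕ ℤ/6 ⊕ ℤ/18

Derivation:
rank_ℚ(R)=3; free=4−3=1
SNF(R) diag = [2, 6, 18] → torsion [2, 6, 18]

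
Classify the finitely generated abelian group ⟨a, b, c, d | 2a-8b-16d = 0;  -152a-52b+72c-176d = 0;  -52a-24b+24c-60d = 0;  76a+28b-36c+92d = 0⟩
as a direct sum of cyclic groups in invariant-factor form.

rank_ℚ(R)=4; free=4−4=0
SNF(R) diag = [2, 4, 12, 36] → torsion [2, 4, 12, 36]

Answer: M ≅ ℤ/2 ⊕ ℤ/4 ⊕ ℤ/12 ⊕ ℤ/36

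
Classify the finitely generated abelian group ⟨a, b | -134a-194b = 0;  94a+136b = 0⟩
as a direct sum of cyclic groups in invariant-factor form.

rank_ℚ(R)=2; free=2−2=0
SNF(R) diag = [2, 6] → torsion [2, 6]

Answer: M ≅ ℤ/2 ⊕ ℤ/6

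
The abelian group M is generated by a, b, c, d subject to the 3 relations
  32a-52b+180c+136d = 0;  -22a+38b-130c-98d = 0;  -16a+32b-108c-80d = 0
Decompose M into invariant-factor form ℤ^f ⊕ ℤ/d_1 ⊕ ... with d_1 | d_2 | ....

rank_ℚ(R)=3; free=4−3=1
SNF(R) diag = [2, 4, 12] → torsion [2, 4, 12]

Answer: M ≅ ℤ^1 ⊕ ℤ/2 ⊕ ℤ/4 ⊕ ℤ/12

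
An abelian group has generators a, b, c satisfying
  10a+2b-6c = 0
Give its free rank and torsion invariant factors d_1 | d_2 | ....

Answer: M ≅ ℤ^2 ⊕ ℤ/2

Derivation:
rank_ℚ(R)=1; free=3−1=2
SNF(R) diag = [2] → torsion [2]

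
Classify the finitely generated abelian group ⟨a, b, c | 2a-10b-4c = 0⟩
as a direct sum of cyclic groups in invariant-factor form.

Answer: M ≅ ℤ^2 ⊕ ℤ/2

Derivation:
rank_ℚ(R)=1; free=3−1=2
SNF(R) diag = [2] → torsion [2]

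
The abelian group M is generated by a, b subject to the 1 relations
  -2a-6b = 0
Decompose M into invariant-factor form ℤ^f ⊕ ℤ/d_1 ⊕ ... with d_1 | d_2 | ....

rank_ℚ(R)=1; free=2−1=1
SNF(R) diag = [2] → torsion [2]

Answer: M ≅ ℤ^1 ⊕ ℤ/2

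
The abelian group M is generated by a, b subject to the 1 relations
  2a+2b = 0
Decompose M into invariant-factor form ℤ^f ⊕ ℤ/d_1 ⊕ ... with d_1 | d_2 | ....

rank_ℚ(R)=1; free=2−1=1
SNF(R) diag = [2] → torsion [2]

Answer: M ≅ ℤ^1 ⊕ ℤ/2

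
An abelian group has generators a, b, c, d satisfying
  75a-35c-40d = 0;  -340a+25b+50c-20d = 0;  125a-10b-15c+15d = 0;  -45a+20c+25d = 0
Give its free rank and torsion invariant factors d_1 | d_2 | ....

rank_ℚ(R)=4; free=4−4=0
SNF(R) diag = [5, 5, 5, 15] → torsion [5, 5, 5, 15]

Answer: M ≅ ℤ/5 ⊕ ℤ/5 ⊕ ℤ/5 ⊕ ℤ/15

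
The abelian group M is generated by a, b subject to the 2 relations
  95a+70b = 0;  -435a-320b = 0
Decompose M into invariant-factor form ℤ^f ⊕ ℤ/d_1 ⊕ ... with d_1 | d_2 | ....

Answer: M ≅ ℤ/5 ⊕ ℤ/10

Derivation:
rank_ℚ(R)=2; free=2−2=0
SNF(R) diag = [5, 10] → torsion [5, 10]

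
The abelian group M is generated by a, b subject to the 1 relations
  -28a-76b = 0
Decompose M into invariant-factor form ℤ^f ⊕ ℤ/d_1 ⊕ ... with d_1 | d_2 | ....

rank_ℚ(R)=1; free=2−1=1
SNF(R) diag = [4] → torsion [4]

Answer: M ≅ ℤ^1 ⊕ ℤ/4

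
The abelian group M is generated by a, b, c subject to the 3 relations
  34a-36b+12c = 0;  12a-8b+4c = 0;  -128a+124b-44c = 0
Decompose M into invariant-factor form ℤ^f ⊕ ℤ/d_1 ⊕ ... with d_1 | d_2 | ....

rank_ℚ(R)=3; free=3−3=0
SNF(R) diag = [2, 4, 12] → torsion [2, 4, 12]

Answer: M ≅ ℤ/2 ⊕ ℤ/4 ⊕ ℤ/12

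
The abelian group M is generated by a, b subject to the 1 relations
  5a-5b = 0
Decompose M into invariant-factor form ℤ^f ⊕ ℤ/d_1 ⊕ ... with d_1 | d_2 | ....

rank_ℚ(R)=1; free=2−1=1
SNF(R) diag = [5] → torsion [5]

Answer: M ≅ ℤ^1 ⊕ ℤ/5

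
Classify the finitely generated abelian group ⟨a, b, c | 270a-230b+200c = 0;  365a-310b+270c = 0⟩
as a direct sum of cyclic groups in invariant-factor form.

rank_ℚ(R)=2; free=3−2=1
SNF(R) diag = [5, 10] → torsion [5, 10]

Answer: M ≅ ℤ^1 ⊕ ℤ/5 ⊕ ℤ/10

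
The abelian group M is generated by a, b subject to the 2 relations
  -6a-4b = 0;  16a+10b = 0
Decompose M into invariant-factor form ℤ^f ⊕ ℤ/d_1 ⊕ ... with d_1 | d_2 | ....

Answer: M ≅ ℤ/2 ⊕ ℤ/2

Derivation:
rank_ℚ(R)=2; free=2−2=0
SNF(R) diag = [2, 2] → torsion [2, 2]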